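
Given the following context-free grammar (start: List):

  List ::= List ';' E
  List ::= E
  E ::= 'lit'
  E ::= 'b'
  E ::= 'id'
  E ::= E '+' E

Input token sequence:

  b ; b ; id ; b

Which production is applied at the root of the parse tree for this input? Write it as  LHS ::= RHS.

[List [List [List [List [E b]] ; [E b]] ; [E id]] ; [E b]]

List ::= List ';' E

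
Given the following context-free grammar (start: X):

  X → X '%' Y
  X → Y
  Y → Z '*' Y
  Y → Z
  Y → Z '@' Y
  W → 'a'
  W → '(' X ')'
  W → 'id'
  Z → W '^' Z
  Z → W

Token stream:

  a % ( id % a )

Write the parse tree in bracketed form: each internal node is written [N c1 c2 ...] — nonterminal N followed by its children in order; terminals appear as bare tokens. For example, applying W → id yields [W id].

[X [X [Y [Z [W a]]]] % [Y [Z [W ( [X [X [Y [Z [W id]]]] % [Y [Z [W a]]]] )]]]]

X
X % Y
Y % Y
Z % Y
W % Y
a % Y
a % Z
a % W
a % ( X )
a % ( X % Y )
a % ( Y % Y )
a % ( Z % Y )
a % ( W % Y )
a % ( id % Y )
a % ( id % Z )
a % ( id % W )
a % ( id % a )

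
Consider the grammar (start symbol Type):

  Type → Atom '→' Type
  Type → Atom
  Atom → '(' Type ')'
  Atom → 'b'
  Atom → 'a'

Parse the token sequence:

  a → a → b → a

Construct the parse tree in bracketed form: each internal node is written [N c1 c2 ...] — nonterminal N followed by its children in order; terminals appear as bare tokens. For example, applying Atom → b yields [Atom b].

[Type [Atom a] → [Type [Atom a] → [Type [Atom b] → [Type [Atom a]]]]]

Type
Atom → Type
a → Type
a → Atom → Type
a → a → Type
a → a → Atom → Type
a → a → b → Type
a → a → b → Atom
a → a → b → a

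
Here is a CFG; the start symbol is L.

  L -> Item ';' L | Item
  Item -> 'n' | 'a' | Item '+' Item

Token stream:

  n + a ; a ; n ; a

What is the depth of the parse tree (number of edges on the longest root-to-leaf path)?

[L [Item [Item n] + [Item a]] ; [L [Item a] ; [L [Item n] ; [L [Item a]]]]]

5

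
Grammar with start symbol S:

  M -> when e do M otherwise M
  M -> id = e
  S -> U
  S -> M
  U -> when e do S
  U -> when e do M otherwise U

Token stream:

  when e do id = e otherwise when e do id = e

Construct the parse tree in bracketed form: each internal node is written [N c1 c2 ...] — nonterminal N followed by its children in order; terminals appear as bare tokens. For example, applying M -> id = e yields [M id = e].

[S [U when e do [M id = e] otherwise [U when e do [S [M id = e]]]]]

S
U
when e do M otherwise U
when e do id = e otherwise U
when e do id = e otherwise when e do S
when e do id = e otherwise when e do M
when e do id = e otherwise when e do id = e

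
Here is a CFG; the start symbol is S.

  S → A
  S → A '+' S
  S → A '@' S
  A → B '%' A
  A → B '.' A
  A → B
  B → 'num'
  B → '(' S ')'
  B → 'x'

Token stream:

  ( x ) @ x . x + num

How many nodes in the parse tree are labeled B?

5

[S [A [B ( [S [A [B x]]] )]] @ [S [A [B x] . [A [B x]]] + [S [A [B num]]]]]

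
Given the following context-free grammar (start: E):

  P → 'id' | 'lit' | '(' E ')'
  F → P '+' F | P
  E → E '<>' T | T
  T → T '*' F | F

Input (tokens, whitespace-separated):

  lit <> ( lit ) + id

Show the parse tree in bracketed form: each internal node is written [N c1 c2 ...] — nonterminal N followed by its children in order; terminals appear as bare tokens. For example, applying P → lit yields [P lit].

[E [E [T [F [P lit]]]] <> [T [F [P ( [E [T [F [P lit]]]] )] + [F [P id]]]]]

E
E <> T
T <> T
F <> T
P <> T
lit <> T
lit <> F
lit <> P + F
lit <> ( E ) + F
lit <> ( T ) + F
lit <> ( F ) + F
lit <> ( P ) + F
lit <> ( lit ) + F
lit <> ( lit ) + P
lit <> ( lit ) + id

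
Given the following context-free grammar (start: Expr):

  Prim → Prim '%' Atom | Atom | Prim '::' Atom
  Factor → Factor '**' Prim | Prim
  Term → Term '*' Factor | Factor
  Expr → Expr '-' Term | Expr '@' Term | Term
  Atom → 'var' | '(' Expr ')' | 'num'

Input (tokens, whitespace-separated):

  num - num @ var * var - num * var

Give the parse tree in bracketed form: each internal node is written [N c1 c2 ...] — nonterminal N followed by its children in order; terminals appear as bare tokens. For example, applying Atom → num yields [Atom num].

[Expr [Expr [Expr [Expr [Term [Factor [Prim [Atom num]]]]] - [Term [Factor [Prim [Atom num]]]]] @ [Term [Term [Factor [Prim [Atom var]]]] * [Factor [Prim [Atom var]]]]] - [Term [Term [Factor [Prim [Atom num]]]] * [Factor [Prim [Atom var]]]]]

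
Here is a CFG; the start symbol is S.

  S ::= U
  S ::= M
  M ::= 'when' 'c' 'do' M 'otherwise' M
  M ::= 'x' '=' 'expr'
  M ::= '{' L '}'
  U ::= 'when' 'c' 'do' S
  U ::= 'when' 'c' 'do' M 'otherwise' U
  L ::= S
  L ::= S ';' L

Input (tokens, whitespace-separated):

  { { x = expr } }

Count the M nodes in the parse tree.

[S [M { [L [S [M { [L [S [M x = expr]]] }]]] }]]

3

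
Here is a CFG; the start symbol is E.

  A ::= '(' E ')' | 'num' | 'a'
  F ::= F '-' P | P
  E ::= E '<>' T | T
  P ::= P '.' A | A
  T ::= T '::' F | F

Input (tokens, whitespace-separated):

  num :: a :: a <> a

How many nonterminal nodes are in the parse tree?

18

[E [E [T [T [T [F [P [A num]]]] :: [F [P [A a]]]] :: [F [P [A a]]]]] <> [T [F [P [A a]]]]]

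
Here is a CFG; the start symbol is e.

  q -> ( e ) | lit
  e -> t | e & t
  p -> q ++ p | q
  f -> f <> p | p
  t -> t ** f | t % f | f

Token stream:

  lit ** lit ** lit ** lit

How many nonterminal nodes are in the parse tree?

[e [t [t [t [t [f [p [q lit]]]] ** [f [p [q lit]]]] ** [f [p [q lit]]]] ** [f [p [q lit]]]]]

17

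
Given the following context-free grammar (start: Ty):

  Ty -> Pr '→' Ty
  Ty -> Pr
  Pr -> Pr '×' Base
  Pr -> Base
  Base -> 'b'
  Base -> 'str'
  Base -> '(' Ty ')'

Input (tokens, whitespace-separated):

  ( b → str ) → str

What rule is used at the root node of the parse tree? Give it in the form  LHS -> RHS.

Ty -> Pr '→' Ty

[Ty [Pr [Base ( [Ty [Pr [Base b]] → [Ty [Pr [Base str]]]] )]] → [Ty [Pr [Base str]]]]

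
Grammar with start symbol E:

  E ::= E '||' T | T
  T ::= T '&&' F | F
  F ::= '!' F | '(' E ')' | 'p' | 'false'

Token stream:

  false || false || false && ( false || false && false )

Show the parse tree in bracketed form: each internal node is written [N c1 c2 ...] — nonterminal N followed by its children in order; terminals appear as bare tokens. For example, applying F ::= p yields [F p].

E
E || T
E || T || T
T || T || T
F || T || T
false || T || T
false || F || T
false || false || T
false || false || T && F
false || false || F && F
false || false || false && F
false || false || false && ( E )
false || false || false && ( E || T )
false || false || false && ( T || T )
false || false || false && ( F || T )
false || false || false && ( false || T )
false || false || false && ( false || T && F )
false || false || false && ( false || F && F )
false || false || false && ( false || false && F )
false || false || false && ( false || false && false )

[E [E [E [T [F false]]] || [T [F false]]] || [T [T [F false]] && [F ( [E [E [T [F false]]] || [T [T [F false]] && [F false]]] )]]]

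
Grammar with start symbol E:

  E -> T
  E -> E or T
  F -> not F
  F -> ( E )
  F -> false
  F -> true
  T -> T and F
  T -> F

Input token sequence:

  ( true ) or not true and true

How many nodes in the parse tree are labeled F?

[E [E [T [F ( [E [T [F true]]] )]]] or [T [T [F not [F true]]] and [F true]]]

5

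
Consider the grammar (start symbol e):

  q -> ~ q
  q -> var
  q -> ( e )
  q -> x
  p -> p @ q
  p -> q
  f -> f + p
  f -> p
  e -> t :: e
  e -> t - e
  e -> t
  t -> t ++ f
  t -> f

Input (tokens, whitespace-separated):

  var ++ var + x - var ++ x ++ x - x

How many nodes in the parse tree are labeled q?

7

[e [t [t [f [p [q var]]]] ++ [f [f [p [q var]]] + [p [q x]]]] - [e [t [t [t [f [p [q var]]]] ++ [f [p [q x]]]] ++ [f [p [q x]]]] - [e [t [f [p [q x]]]]]]]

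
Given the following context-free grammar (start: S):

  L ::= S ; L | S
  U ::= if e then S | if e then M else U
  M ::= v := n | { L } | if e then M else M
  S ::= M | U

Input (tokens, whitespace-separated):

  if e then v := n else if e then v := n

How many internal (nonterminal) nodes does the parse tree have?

[S [U if e then [M v := n] else [U if e then [S [M v := n]]]]]

6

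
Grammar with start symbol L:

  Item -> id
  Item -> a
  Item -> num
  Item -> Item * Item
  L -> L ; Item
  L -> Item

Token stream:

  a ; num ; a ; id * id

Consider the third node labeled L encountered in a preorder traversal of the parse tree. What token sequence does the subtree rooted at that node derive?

a ; num

[L [L [L [L [Item a]] ; [Item num]] ; [Item a]] ; [Item [Item id] * [Item id]]]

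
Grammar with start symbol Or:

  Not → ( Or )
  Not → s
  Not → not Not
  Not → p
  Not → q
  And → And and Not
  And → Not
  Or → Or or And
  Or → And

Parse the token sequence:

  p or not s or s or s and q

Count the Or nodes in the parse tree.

[Or [Or [Or [Or [And [Not p]]] or [And [Not not [Not s]]]] or [And [Not s]]] or [And [And [Not s]] and [Not q]]]

4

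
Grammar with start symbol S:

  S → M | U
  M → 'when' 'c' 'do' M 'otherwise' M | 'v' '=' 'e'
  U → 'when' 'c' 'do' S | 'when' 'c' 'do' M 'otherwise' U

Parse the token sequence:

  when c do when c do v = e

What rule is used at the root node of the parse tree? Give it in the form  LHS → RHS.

S → U

[S [U when c do [S [U when c do [S [M v = e]]]]]]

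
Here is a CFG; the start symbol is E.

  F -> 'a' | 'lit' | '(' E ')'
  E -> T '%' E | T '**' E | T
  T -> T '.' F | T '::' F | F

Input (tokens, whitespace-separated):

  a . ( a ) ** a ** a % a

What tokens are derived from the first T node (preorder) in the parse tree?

[E [T [T [F a]] . [F ( [E [T [F a]]] )]] ** [E [T [F a]] ** [E [T [F a]] % [E [T [F a]]]]]]

a . ( a )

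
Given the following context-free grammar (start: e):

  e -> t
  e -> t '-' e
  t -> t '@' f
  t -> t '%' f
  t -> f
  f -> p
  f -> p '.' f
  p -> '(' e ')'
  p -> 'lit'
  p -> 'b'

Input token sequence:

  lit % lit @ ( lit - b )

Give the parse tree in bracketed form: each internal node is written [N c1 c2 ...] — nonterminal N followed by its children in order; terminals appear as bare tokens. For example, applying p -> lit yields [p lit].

[e [t [t [t [f [p lit]]] % [f [p lit]]] @ [f [p ( [e [t [f [p lit]]] - [e [t [f [p b]]]]] )]]]]

e
t
t @ f
t % f @ f
f % f @ f
p % f @ f
lit % f @ f
lit % p @ f
lit % lit @ f
lit % lit @ p
lit % lit @ ( e )
lit % lit @ ( t - e )
lit % lit @ ( f - e )
lit % lit @ ( p - e )
lit % lit @ ( lit - e )
lit % lit @ ( lit - t )
lit % lit @ ( lit - f )
lit % lit @ ( lit - p )
lit % lit @ ( lit - b )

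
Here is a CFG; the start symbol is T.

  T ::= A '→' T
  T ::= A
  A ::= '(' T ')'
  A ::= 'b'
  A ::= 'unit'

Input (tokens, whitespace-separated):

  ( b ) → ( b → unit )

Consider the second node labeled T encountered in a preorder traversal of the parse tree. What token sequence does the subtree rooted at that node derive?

b

[T [A ( [T [A b]] )] → [T [A ( [T [A b] → [T [A unit]]] )]]]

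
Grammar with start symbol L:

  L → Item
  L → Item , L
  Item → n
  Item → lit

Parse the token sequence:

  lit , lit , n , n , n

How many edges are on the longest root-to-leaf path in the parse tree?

6

[L [Item lit] , [L [Item lit] , [L [Item n] , [L [Item n] , [L [Item n]]]]]]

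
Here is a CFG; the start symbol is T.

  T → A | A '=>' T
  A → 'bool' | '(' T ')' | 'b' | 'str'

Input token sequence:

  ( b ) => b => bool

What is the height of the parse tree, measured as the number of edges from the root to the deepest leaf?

4

[T [A ( [T [A b]] )] => [T [A b] => [T [A bool]]]]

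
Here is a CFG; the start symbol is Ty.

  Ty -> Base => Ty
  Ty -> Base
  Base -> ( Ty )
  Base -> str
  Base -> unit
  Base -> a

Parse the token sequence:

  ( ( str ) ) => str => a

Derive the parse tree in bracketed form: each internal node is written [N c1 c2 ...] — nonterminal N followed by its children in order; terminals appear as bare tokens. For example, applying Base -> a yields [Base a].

[Ty [Base ( [Ty [Base ( [Ty [Base str]] )]] )] => [Ty [Base str] => [Ty [Base a]]]]

Ty
Base => Ty
( Ty ) => Ty
( Base ) => Ty
( ( Ty ) ) => Ty
( ( Base ) ) => Ty
( ( str ) ) => Ty
( ( str ) ) => Base => Ty
( ( str ) ) => str => Ty
( ( str ) ) => str => Base
( ( str ) ) => str => a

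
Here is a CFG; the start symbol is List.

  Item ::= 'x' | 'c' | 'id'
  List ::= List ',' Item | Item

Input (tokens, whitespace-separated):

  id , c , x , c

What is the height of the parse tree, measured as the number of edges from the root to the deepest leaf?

[List [List [List [List [Item id]] , [Item c]] , [Item x]] , [Item c]]

5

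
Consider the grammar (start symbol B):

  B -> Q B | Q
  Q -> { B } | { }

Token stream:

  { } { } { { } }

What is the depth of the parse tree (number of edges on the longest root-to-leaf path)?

[B [Q { }] [B [Q { }] [B [Q { [B [Q { }]] }]]]]

6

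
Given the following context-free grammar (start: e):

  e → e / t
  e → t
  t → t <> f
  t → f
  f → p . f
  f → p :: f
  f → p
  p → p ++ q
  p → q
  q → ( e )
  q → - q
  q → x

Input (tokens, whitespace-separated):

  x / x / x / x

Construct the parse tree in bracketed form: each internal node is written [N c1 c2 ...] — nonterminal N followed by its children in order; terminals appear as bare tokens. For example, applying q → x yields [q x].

e
e / t
e / t / t
e / t / t / t
t / t / t / t
f / t / t / t
p / t / t / t
q / t / t / t
x / t / t / t
x / f / t / t
x / p / t / t
x / q / t / t
x / x / t / t
x / x / f / t
x / x / p / t
x / x / q / t
x / x / x / t
x / x / x / f
x / x / x / p
x / x / x / q
x / x / x / x

[e [e [e [e [t [f [p [q x]]]]] / [t [f [p [q x]]]]] / [t [f [p [q x]]]]] / [t [f [p [q x]]]]]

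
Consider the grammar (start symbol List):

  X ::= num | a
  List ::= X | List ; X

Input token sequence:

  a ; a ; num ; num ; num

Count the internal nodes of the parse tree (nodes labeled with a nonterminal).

10

[List [List [List [List [List [X a]] ; [X a]] ; [X num]] ; [X num]] ; [X num]]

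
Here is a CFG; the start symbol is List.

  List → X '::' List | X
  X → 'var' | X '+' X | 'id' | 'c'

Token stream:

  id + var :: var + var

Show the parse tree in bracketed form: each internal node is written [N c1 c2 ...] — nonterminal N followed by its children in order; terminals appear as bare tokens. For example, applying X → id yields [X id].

[List [X [X id] + [X var]] :: [List [X [X var] + [X var]]]]

List
X :: List
X + X :: List
id + X :: List
id + var :: List
id + var :: X
id + var :: X + X
id + var :: var + X
id + var :: var + var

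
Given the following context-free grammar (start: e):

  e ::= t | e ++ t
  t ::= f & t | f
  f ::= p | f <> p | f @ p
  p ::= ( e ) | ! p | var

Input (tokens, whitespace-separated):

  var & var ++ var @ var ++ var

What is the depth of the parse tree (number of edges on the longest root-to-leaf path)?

[e [e [e [t [f [p var]] & [t [f [p var]]]]] ++ [t [f [f [p var]] @ [p var]]]] ++ [t [f [p var]]]]

7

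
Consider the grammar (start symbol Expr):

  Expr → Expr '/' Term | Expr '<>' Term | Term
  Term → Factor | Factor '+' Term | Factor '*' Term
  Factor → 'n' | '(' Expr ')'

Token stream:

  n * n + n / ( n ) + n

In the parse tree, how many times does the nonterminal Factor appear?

6

[Expr [Expr [Term [Factor n] * [Term [Factor n] + [Term [Factor n]]]]] / [Term [Factor ( [Expr [Term [Factor n]]] )] + [Term [Factor n]]]]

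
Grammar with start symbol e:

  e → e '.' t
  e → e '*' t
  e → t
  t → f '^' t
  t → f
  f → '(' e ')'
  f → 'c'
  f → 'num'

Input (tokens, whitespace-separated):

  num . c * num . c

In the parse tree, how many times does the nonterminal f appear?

4

[e [e [e [e [t [f num]]] . [t [f c]]] * [t [f num]]] . [t [f c]]]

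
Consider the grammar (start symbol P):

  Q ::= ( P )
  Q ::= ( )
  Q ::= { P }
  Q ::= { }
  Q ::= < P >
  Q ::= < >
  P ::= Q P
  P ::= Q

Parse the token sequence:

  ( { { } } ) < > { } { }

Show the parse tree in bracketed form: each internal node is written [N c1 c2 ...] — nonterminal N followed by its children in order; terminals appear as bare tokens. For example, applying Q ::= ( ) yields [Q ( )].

P
Q P
( P ) P
( Q ) P
( { P } ) P
( { Q } ) P
( { { } } ) P
( { { } } ) Q P
( { { } } ) < > P
( { { } } ) < > Q P
( { { } } ) < > { } P
( { { } } ) < > { } Q
( { { } } ) < > { } { }

[P [Q ( [P [Q { [P [Q { }]] }]] )] [P [Q < >] [P [Q { }] [P [Q { }]]]]]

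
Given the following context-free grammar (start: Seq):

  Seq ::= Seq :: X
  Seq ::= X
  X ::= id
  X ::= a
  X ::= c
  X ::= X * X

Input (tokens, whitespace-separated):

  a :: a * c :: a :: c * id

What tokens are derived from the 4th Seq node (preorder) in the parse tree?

[Seq [Seq [Seq [Seq [X a]] :: [X [X a] * [X c]]] :: [X a]] :: [X [X c] * [X id]]]

a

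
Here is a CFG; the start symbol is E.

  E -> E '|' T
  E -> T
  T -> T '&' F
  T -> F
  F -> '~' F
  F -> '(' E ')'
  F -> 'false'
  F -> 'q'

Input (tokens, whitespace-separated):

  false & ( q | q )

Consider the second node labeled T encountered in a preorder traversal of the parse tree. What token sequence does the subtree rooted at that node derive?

[E [T [T [F false]] & [F ( [E [E [T [F q]]] | [T [F q]]] )]]]

false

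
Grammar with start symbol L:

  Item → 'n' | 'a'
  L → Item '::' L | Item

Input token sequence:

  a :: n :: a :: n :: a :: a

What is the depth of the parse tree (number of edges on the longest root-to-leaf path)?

[L [Item a] :: [L [Item n] :: [L [Item a] :: [L [Item n] :: [L [Item a] :: [L [Item a]]]]]]]

7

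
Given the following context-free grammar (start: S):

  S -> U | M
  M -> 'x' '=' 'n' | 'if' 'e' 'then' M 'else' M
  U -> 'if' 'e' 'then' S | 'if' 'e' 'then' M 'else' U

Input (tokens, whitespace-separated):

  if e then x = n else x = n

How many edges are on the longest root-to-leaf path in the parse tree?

[S [M if e then [M x = n] else [M x = n]]]

3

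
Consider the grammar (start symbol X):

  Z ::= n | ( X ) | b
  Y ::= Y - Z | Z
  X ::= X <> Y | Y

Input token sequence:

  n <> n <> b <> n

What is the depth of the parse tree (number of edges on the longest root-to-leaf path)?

[X [X [X [X [Y [Z n]]] <> [Y [Z n]]] <> [Y [Z b]]] <> [Y [Z n]]]

6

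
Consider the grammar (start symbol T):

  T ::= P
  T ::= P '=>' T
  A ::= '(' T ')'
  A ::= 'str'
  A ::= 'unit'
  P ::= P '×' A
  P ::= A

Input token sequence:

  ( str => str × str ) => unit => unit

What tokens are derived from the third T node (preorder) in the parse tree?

[T [P [A ( [T [P [A str]] => [T [P [P [A str]] × [A str]]]] )]] => [T [P [A unit]] => [T [P [A unit]]]]]

str × str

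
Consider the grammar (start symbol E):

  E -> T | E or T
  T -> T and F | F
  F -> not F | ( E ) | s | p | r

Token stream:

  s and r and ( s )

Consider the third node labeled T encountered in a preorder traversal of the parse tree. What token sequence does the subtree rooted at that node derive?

[E [T [T [T [F s]] and [F r]] and [F ( [E [T [F s]]] )]]]

s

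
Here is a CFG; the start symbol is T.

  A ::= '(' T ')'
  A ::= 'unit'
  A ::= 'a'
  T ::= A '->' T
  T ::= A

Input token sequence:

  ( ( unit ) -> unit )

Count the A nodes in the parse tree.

4

[T [A ( [T [A ( [T [A unit]] )] -> [T [A unit]]] )]]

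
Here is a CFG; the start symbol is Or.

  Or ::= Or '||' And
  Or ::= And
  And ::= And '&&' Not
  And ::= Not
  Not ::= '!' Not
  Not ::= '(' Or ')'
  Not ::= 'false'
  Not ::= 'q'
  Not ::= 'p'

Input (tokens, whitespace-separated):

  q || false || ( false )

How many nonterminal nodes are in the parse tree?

12

[Or [Or [Or [And [Not q]]] || [And [Not false]]] || [And [Not ( [Or [And [Not false]]] )]]]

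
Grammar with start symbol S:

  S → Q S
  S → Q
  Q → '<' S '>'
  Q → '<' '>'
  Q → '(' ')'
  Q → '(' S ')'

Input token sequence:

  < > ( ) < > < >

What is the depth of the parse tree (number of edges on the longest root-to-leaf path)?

5

[S [Q < >] [S [Q ( )] [S [Q < >] [S [Q < >]]]]]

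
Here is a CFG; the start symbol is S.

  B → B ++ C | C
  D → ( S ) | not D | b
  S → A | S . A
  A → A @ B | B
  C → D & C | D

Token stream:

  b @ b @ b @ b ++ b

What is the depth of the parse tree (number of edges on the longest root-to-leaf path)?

[S [A [A [A [A [B [C [D b]]]] @ [B [C [D b]]]] @ [B [C [D b]]]] @ [B [B [C [D b]]] ++ [C [D b]]]]]

8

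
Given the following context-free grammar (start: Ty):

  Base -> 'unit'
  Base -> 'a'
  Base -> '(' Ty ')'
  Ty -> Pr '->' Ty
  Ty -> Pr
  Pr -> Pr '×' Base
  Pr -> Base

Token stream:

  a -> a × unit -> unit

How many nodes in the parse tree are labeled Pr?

[Ty [Pr [Base a]] -> [Ty [Pr [Pr [Base a]] × [Base unit]] -> [Ty [Pr [Base unit]]]]]

4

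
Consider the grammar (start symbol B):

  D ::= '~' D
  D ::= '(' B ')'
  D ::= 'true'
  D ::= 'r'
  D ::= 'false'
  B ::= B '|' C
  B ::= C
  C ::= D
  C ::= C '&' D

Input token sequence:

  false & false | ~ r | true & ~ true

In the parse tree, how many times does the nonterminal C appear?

[B [B [B [C [C [D false]] & [D false]]] | [C [D ~ [D r]]]] | [C [C [D true]] & [D ~ [D true]]]]

5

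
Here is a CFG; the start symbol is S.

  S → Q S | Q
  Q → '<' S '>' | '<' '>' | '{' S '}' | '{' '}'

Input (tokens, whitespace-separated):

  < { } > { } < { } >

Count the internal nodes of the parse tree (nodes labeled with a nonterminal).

10

[S [Q < [S [Q { }]] >] [S [Q { }] [S [Q < [S [Q { }]] >]]]]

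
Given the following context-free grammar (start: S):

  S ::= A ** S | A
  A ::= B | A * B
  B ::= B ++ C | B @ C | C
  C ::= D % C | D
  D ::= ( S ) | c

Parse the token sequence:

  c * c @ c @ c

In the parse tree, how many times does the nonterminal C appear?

4

[S [A [A [B [C [D c]]]] * [B [B [B [C [D c]]] @ [C [D c]]] @ [C [D c]]]]]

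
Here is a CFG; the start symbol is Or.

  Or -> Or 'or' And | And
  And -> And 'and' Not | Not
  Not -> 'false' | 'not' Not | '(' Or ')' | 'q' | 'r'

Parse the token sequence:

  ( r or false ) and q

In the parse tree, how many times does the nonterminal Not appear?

4

[Or [And [And [Not ( [Or [Or [And [Not r]]] or [And [Not false]]] )]] and [Not q]]]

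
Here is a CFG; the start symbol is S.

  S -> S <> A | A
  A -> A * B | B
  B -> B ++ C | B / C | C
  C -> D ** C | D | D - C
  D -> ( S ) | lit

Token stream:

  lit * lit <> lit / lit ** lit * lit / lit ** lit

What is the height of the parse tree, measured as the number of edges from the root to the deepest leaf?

[S [S [A [A [B [C [D lit]]]] * [B [C [D lit]]]]] <> [A [A [B [B [C [D lit]]] / [C [D lit] ** [C [D lit]]]]] * [B [B [C [D lit]]] / [C [D lit] ** [C [D lit]]]]]]

7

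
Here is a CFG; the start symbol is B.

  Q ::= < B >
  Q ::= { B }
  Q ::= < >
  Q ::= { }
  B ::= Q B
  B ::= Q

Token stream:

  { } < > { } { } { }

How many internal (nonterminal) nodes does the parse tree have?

10

[B [Q { }] [B [Q < >] [B [Q { }] [B [Q { }] [B [Q { }]]]]]]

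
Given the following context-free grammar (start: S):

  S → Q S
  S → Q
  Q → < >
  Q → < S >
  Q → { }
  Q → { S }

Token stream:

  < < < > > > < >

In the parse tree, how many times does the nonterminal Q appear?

4

[S [Q < [S [Q < [S [Q < >]] >]] >] [S [Q < >]]]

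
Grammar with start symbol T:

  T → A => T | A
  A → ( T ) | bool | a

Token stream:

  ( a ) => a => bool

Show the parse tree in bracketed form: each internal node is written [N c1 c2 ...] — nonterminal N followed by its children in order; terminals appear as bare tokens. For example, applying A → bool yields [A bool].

[T [A ( [T [A a]] )] => [T [A a] => [T [A bool]]]]

T
A => T
( T ) => T
( A ) => T
( a ) => T
( a ) => A => T
( a ) => a => T
( a ) => a => A
( a ) => a => bool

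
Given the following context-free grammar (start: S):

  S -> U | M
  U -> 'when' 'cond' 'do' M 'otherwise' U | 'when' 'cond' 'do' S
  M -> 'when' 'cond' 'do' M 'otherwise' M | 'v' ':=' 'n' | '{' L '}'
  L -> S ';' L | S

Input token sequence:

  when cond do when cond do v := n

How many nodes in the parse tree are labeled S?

[S [U when cond do [S [U when cond do [S [M v := n]]]]]]

3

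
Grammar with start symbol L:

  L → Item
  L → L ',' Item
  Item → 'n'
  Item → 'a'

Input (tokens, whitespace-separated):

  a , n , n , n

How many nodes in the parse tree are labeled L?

[L [L [L [L [Item a]] , [Item n]] , [Item n]] , [Item n]]

4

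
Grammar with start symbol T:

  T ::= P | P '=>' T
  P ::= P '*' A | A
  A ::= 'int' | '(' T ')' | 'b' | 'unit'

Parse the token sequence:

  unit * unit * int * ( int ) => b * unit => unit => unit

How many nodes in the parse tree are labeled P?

9

[T [P [P [P [P [A unit]] * [A unit]] * [A int]] * [A ( [T [P [A int]]] )]] => [T [P [P [A b]] * [A unit]] => [T [P [A unit]] => [T [P [A unit]]]]]]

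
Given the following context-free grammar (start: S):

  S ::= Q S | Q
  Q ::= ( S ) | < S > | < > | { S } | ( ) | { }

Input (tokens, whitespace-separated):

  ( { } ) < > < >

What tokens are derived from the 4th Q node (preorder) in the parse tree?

< >

[S [Q ( [S [Q { }]] )] [S [Q < >] [S [Q < >]]]]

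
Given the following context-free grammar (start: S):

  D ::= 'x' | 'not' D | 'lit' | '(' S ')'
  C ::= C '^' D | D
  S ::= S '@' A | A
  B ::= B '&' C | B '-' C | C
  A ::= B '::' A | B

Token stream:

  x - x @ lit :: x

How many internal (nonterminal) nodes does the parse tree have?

[S [S [A [B [B [C [D x]]] - [C [D x]]]]] @ [A [B [C [D lit]]] :: [A [B [C [D x]]]]]]

17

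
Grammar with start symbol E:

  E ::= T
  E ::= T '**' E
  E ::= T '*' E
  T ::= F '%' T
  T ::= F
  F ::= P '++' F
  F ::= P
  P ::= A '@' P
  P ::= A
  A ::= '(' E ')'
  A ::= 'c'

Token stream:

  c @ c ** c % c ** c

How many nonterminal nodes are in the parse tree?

21

[E [T [F [P [A c] @ [P [A c]]]]] ** [E [T [F [P [A c]]] % [T [F [P [A c]]]]] ** [E [T [F [P [A c]]]]]]]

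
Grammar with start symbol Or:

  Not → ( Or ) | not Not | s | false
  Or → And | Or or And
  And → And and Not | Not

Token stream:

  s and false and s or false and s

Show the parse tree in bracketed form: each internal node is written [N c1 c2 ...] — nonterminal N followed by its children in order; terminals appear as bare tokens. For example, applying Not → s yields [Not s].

Or
Or or And
And or And
And and Not or And
And and Not and Not or And
Not and Not and Not or And
s and Not and Not or And
s and false and Not or And
s and false and s or And
s and false and s or And and Not
s and false and s or Not and Not
s and false and s or false and Not
s and false and s or false and s

[Or [Or [And [And [And [Not s]] and [Not false]] and [Not s]]] or [And [And [Not false]] and [Not s]]]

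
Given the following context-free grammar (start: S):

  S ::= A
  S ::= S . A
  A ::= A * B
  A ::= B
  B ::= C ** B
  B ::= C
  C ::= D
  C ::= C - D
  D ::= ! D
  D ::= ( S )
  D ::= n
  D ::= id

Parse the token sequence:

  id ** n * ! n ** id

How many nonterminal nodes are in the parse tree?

[S [A [A [B [C [D id]] ** [B [C [D n]]]]] * [B [C [D ! [D n]]] ** [B [C [D id]]]]]]

16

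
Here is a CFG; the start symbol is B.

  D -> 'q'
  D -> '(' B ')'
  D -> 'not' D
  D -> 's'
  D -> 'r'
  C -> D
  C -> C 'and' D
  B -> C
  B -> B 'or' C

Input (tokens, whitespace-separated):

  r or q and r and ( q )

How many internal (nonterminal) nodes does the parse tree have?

[B [B [C [D r]]] or [C [C [C [D q]] and [D r]] and [D ( [B [C [D q]]] )]]]

13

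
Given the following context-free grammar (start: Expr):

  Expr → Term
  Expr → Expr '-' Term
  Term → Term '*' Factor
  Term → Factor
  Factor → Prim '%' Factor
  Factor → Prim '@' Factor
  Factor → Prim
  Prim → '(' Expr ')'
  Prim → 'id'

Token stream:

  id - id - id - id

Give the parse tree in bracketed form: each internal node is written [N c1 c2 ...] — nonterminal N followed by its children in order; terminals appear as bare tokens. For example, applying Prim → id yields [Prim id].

Expr
Expr - Term
Expr - Term - Term
Expr - Term - Term - Term
Term - Term - Term - Term
Factor - Term - Term - Term
Prim - Term - Term - Term
id - Term - Term - Term
id - Factor - Term - Term
id - Prim - Term - Term
id - id - Term - Term
id - id - Factor - Term
id - id - Prim - Term
id - id - id - Term
id - id - id - Factor
id - id - id - Prim
id - id - id - id

[Expr [Expr [Expr [Expr [Term [Factor [Prim id]]]] - [Term [Factor [Prim id]]]] - [Term [Factor [Prim id]]]] - [Term [Factor [Prim id]]]]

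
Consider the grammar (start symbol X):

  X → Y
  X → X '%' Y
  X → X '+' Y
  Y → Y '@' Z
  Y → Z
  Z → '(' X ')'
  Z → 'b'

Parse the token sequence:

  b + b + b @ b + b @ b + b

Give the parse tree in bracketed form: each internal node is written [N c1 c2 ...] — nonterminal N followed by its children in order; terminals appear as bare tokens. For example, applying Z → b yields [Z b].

X
X + Y
X + Y + Y
X + Y + Y + Y
X + Y + Y + Y + Y
Y + Y + Y + Y + Y
Z + Y + Y + Y + Y
b + Y + Y + Y + Y
b + Z + Y + Y + Y
b + b + Y + Y + Y
b + b + Y @ Z + Y + Y
b + b + Z @ Z + Y + Y
b + b + b @ Z + Y + Y
b + b + b @ b + Y + Y
b + b + b @ b + Y @ Z + Y
b + b + b @ b + Z @ Z + Y
b + b + b @ b + b @ Z + Y
b + b + b @ b + b @ b + Y
b + b + b @ b + b @ b + Z
b + b + b @ b + b @ b + b

[X [X [X [X [X [Y [Z b]]] + [Y [Z b]]] + [Y [Y [Z b]] @ [Z b]]] + [Y [Y [Z b]] @ [Z b]]] + [Y [Z b]]]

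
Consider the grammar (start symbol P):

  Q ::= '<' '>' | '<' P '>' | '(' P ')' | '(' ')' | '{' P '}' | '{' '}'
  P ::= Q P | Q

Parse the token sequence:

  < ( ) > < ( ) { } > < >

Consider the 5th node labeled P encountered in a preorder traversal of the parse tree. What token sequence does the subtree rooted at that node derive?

{ }

[P [Q < [P [Q ( )]] >] [P [Q < [P [Q ( )] [P [Q { }]]] >] [P [Q < >]]]]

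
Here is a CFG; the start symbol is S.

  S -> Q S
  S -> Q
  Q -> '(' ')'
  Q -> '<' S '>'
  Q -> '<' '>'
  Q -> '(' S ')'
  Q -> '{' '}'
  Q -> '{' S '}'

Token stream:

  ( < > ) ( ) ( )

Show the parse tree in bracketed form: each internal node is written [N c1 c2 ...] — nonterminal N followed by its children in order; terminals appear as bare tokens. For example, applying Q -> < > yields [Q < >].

S
Q S
( S ) S
( Q ) S
( < > ) S
( < > ) Q S
( < > ) ( ) S
( < > ) ( ) Q
( < > ) ( ) ( )

[S [Q ( [S [Q < >]] )] [S [Q ( )] [S [Q ( )]]]]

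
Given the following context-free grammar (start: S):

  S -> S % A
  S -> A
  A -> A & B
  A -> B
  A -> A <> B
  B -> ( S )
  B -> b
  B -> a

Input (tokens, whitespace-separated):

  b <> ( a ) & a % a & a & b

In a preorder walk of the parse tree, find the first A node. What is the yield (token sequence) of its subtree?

[S [S [A [A [A [B b]] <> [B ( [S [A [B a]]] )]] & [B a]]] % [A [A [A [B a]] & [B a]] & [B b]]]

b <> ( a ) & a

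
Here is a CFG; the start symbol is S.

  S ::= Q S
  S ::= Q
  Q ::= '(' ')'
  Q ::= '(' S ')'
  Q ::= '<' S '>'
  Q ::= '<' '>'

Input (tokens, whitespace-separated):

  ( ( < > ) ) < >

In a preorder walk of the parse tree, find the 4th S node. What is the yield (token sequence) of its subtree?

[S [Q ( [S [Q ( [S [Q < >]] )]] )] [S [Q < >]]]

< >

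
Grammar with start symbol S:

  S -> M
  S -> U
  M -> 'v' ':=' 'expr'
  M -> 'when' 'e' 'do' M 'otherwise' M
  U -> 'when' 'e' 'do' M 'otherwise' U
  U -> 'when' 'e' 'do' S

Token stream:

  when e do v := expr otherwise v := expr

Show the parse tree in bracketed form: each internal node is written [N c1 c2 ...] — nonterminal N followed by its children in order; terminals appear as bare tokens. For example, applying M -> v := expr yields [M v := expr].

S
M
when e do M otherwise M
when e do v := expr otherwise M
when e do v := expr otherwise v := expr

[S [M when e do [M v := expr] otherwise [M v := expr]]]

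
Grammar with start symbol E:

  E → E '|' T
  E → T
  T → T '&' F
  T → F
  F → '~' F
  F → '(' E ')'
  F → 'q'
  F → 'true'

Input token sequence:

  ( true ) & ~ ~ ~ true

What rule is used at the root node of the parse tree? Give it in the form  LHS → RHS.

[E [T [T [F ( [E [T [F true]]] )]] & [F ~ [F ~ [F ~ [F true]]]]]]

E → T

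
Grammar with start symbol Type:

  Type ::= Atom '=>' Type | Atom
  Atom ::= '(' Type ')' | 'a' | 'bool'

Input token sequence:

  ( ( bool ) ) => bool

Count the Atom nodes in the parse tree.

[Type [Atom ( [Type [Atom ( [Type [Atom bool]] )]] )] => [Type [Atom bool]]]

4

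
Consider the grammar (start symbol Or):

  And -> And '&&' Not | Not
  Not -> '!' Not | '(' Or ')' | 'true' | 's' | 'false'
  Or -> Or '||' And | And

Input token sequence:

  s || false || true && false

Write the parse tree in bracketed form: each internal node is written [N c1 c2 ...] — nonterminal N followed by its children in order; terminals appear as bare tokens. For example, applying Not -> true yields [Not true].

[Or [Or [Or [And [Not s]]] || [And [Not false]]] || [And [And [Not true]] && [Not false]]]

Or
Or || And
Or || And || And
And || And || And
Not || And || And
s || And || And
s || Not || And
s || false || And
s || false || And && Not
s || false || Not && Not
s || false || true && Not
s || false || true && false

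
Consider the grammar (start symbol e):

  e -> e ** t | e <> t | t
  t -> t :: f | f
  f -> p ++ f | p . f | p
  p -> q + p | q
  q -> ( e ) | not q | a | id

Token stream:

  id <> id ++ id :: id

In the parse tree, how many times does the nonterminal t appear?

[e [e [t [f [p [q id]]]]] <> [t [t [f [p [q id]] ++ [f [p [q id]]]]] :: [f [p [q id]]]]]

3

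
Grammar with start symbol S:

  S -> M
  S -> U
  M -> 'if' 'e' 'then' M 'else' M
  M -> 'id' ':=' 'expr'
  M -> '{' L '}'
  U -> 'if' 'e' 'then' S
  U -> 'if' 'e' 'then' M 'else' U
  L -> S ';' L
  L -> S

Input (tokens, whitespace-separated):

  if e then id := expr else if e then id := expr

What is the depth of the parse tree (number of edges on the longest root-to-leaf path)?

[S [U if e then [M id := expr] else [U if e then [S [M id := expr]]]]]

5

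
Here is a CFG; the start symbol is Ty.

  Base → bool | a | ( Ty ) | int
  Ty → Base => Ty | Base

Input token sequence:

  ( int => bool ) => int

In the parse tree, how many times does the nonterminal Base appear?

4

[Ty [Base ( [Ty [Base int] => [Ty [Base bool]]] )] => [Ty [Base int]]]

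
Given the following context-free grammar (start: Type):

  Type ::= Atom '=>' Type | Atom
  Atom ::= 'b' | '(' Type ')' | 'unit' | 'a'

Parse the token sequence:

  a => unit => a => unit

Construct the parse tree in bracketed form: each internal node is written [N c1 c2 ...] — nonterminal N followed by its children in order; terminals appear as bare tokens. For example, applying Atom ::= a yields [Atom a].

Type
Atom => Type
a => Type
a => Atom => Type
a => unit => Type
a => unit => Atom => Type
a => unit => a => Type
a => unit => a => Atom
a => unit => a => unit

[Type [Atom a] => [Type [Atom unit] => [Type [Atom a] => [Type [Atom unit]]]]]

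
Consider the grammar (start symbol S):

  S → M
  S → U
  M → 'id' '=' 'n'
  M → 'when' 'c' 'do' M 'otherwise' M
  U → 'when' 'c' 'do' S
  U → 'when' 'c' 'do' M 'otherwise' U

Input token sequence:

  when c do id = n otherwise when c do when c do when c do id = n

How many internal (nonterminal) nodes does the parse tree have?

10

[S [U when c do [M id = n] otherwise [U when c do [S [U when c do [S [U when c do [S [M id = n]]]]]]]]]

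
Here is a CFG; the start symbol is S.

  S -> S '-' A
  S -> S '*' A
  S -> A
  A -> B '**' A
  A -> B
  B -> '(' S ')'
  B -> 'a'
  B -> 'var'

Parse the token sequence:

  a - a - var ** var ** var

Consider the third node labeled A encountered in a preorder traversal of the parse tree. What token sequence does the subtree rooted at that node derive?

[S [S [S [A [B a]]] - [A [B a]]] - [A [B var] ** [A [B var] ** [A [B var]]]]]

var ** var ** var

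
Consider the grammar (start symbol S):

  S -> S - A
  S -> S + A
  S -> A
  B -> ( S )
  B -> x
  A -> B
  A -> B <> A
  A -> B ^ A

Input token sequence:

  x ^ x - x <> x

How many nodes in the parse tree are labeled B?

[S [S [A [B x] ^ [A [B x]]]] - [A [B x] <> [A [B x]]]]

4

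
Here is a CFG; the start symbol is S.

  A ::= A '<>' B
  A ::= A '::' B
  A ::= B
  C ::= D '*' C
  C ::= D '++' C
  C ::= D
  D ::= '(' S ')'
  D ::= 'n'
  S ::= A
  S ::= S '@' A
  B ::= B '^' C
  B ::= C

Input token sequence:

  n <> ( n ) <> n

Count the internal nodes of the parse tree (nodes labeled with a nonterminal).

18

[S [A [A [A [B [C [D n]]]] <> [B [C [D ( [S [A [B [C [D n]]]]] )]]]] <> [B [C [D n]]]]]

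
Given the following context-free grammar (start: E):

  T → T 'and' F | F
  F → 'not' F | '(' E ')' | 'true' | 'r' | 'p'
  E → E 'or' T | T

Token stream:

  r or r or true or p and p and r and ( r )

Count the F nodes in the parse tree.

[E [E [E [E [T [F r]]] or [T [F r]]] or [T [F true]]] or [T [T [T [T [F p]] and [F p]] and [F r]] and [F ( [E [T [F r]]] )]]]

8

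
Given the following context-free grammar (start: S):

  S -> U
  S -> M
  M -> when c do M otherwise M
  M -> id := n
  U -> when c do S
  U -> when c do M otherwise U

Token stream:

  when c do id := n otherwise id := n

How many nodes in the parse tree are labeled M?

3

[S [M when c do [M id := n] otherwise [M id := n]]]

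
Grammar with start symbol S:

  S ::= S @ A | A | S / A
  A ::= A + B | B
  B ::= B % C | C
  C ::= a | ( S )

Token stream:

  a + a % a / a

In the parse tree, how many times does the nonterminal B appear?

4

[S [S [A [A [B [C a]]] + [B [B [C a]] % [C a]]]] / [A [B [C a]]]]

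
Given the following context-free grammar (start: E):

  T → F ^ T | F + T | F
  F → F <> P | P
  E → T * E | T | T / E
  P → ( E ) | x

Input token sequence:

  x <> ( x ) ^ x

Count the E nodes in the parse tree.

2

[E [T [F [F [P x]] <> [P ( [E [T [F [P x]]]] )]] ^ [T [F [P x]]]]]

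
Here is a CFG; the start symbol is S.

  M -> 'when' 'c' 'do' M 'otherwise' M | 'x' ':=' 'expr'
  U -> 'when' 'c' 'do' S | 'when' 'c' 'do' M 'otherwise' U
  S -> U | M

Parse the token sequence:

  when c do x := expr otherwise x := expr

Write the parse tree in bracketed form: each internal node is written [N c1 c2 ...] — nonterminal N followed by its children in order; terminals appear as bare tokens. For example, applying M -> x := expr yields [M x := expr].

S
M
when c do M otherwise M
when c do x := expr otherwise M
when c do x := expr otherwise x := expr

[S [M when c do [M x := expr] otherwise [M x := expr]]]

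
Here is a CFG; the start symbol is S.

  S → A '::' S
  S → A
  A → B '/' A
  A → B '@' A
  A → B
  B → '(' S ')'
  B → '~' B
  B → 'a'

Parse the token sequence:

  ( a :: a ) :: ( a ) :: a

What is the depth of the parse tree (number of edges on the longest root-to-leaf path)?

[S [A [B ( [S [A [B a]] :: [S [A [B a]]]] )]] :: [S [A [B ( [S [A [B a]]] )]] :: [S [A [B a]]]]]

7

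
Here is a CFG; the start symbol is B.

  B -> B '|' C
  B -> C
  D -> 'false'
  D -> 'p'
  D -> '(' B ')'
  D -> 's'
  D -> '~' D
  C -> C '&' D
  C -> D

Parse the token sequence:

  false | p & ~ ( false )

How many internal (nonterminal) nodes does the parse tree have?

[B [B [C [D false]]] | [C [C [D p]] & [D ~ [D ( [B [C [D false]]] )]]]]

12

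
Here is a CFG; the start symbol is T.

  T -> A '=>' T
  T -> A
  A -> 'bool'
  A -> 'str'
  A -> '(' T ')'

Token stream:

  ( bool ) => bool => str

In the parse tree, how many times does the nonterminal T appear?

4

[T [A ( [T [A bool]] )] => [T [A bool] => [T [A str]]]]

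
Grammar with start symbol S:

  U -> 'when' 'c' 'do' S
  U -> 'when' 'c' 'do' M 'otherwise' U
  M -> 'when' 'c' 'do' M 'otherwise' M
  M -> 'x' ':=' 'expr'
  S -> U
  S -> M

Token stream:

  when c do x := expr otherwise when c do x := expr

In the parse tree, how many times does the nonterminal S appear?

2

[S [U when c do [M x := expr] otherwise [U when c do [S [M x := expr]]]]]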